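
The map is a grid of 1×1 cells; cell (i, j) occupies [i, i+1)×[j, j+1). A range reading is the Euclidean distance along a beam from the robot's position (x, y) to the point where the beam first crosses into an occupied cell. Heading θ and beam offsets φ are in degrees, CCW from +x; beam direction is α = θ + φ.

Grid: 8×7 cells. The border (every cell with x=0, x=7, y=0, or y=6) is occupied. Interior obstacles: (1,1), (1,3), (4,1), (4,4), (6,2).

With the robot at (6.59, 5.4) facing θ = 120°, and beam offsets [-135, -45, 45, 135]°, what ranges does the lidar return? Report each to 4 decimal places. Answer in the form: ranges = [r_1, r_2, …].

ranges = [0.4245, 0.6212, 2.3182, 4.5552]

beam 1: φ=-135°, α=345°
  dir = (cos 345°, sin 345°) = (0.9659, -0.2588); from cell (6,5)
  next x-line at t=0.4245, next y-line at t=1.5455; Δt_x=1.0353, Δt_y=3.8637
    x: enter (7,5) at t=0.4245 ← occupied
  → r_1 = 0.4245
beam 2: φ=-45°, α=75°
  dir = (cos 75°, sin 75°) = (0.2588, 0.9659); from cell (6,5)
  next x-line at t=1.5841, next y-line at t=0.6212; Δt_x=3.8637, Δt_y=1.0353
    y: enter (6,6) at t=0.6212 ← occupied
  → r_2 = 0.6212
beam 3: φ=45°, α=165°
  dir = (cos 165°, sin 165°) = (-0.9659, 0.2588); from cell (6,5)
  next x-line at t=0.6108, next y-line at t=2.3182; Δt_x=1.0353, Δt_y=3.8637
    x: enter (5,5) at t=0.6108
    x: enter (4,5) at t=1.6461
    y: enter (4,6) at t=2.3182 ← occupied
  → r_3 = 2.3182
beam 4: φ=135°, α=255°
  dir = (cos 255°, sin 255°) = (-0.2588, -0.9659); from cell (6,5)
  next x-line at t=2.2796, next y-line at t=0.4141; Δt_x=3.8637, Δt_y=1.0353
    y: enter (6,4) at t=0.4141
    y: enter (6,3) at t=1.4494
    x: enter (5,3) at t=2.2796
    y: enter (5,2) at t=2.4847
    y: enter (5,1) at t=3.5199
    y: enter (5,0) at t=4.5552 ← occupied
  → r_4 = 4.5552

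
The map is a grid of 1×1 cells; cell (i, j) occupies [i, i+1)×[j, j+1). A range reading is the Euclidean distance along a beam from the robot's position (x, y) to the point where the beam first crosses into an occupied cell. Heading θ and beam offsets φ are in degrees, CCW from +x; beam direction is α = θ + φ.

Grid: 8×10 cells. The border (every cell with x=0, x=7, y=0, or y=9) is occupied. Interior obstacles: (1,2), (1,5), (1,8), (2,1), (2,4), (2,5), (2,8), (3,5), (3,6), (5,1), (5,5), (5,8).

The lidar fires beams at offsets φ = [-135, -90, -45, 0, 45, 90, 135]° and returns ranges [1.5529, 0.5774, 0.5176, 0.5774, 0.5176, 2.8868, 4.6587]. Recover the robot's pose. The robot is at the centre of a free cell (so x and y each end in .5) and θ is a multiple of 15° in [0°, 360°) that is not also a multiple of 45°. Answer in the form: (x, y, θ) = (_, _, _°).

(x, y, θ) = (2.5, 2.5, 240°)

The pose lattice has 36·16 = 576 candidates. Test each by forward raycasting.
  (4.5, 4.5, 120°): beam 1 = 2.5882 ≠ 1.5529 ✗
  (1.5, 3.5, 195°): beam 1 = 1.0000 ≠ 1.5529 ✗
  (4.5, 7.5, 15°): beam 1 = 1.0000 ≠ 1.5529 ✗
  (2.5, 2.5, 285°): beam 1 = 0.5774 ≠ 1.5529 ✗
  (3.5, 7.5, 60°): beam 1 = 0.5176 ≠ 1.5529 ✗
  …
  (2.5, 2.5, 240°): r_1=1.5529, r_2=0.5774, r_3=0.5176, r_4=0.5774, r_5=0.5176, r_6=2.8868, r_7=4.6587 — all match ✓
Only this pose fits every beam.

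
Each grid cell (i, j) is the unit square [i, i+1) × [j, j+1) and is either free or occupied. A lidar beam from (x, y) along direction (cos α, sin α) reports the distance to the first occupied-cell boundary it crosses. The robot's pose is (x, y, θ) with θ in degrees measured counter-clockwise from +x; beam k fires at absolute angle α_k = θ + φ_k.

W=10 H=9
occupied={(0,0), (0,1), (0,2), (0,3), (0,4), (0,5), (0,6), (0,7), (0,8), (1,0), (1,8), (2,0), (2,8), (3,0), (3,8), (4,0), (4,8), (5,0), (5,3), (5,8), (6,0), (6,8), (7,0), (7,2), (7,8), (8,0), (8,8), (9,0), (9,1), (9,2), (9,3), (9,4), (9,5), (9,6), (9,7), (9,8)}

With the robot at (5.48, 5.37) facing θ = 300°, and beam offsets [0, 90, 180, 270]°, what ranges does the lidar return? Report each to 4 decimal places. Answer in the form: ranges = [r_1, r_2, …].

beam 1: φ=0°, α=300°
  dir = (cos 300°, sin 300°) = (0.5000, -0.8660); from cell (5,5)
  next x-line at t=1.0400, next y-line at t=0.4272; Δt_x=2.0000, Δt_y=1.1547
    y: enter (5,4) at t=0.4272
    x: enter (6,4) at t=1.0400
    y: enter (6,3) at t=1.5819
    y: enter (6,2) at t=2.7366
    x: enter (7,2) at t=3.0400 ← occupied
  → r_1 = 3.0400
beam 2: φ=90°, α=30°
  dir = (cos 30°, sin 30°) = (0.8660, 0.5000); from cell (5,5)
  next x-line at t=0.6004, next y-line at t=1.2600; Δt_x=1.1547, Δt_y=2.0000
    x: enter (6,5) at t=0.6004
    y: enter (6,6) at t=1.2600
    x: enter (7,6) at t=1.7551
    x: enter (8,6) at t=2.9098
    y: enter (8,7) at t=3.2600
    x: enter (9,7) at t=4.0645 ← occupied
  → r_2 = 4.0645
beam 3: φ=180°, α=120°
  dir = (cos 120°, sin 120°) = (-0.5000, 0.8660); from cell (5,5)
  next x-line at t=0.9600, next y-line at t=0.7275; Δt_x=2.0000, Δt_y=1.1547
    y: enter (5,6) at t=0.7275
    x: enter (4,6) at t=0.9600
    y: enter (4,7) at t=1.8822
    x: enter (3,7) at t=2.9600
    y: enter (3,8) at t=3.0369 ← occupied
  → r_3 = 3.0369
beam 4: φ=270°, α=210°
  dir = (cos 210°, sin 210°) = (-0.8660, -0.5000); from cell (5,5)
  next x-line at t=0.5543, next y-line at t=0.7400; Δt_x=1.1547, Δt_y=2.0000
    x: enter (4,5) at t=0.5543
    y: enter (4,4) at t=0.7400
    x: enter (3,4) at t=1.7090
    y: enter (3,3) at t=2.7400
    x: enter (2,3) at t=2.8637
    x: enter (1,3) at t=4.0184
    y: enter (1,2) at t=4.7400
    x: enter (0,2) at t=5.1731 ← occupied
  → r_4 = 5.1731

ranges = [3.0400, 4.0645, 3.0369, 5.1731]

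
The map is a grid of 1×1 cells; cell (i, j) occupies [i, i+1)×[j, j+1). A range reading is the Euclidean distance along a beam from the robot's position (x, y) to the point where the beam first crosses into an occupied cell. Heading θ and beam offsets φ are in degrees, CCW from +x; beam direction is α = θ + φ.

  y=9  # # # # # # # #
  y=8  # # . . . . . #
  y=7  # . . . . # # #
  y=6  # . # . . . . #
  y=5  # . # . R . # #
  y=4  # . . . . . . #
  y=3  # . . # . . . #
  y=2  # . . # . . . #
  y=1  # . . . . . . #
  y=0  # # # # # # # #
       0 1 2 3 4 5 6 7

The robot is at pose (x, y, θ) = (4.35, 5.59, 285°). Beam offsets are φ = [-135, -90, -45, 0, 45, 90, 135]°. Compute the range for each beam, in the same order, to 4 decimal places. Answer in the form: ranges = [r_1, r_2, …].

ranges = [1.5588, 1.3976, 1.8360, 4.7519, 3.0600, 2.7435, 1.6281]

beam 1: φ=-135°, α=150°
  dir = (cos 150°, sin 150°) = (-0.8660, 0.5000); from cell (4,5)
  next x-line at t=0.4041, next y-line at t=0.8200; Δt_x=1.1547, Δt_y=2.0000
    x: enter (3,5) at t=0.4041
    y: enter (3,6) at t=0.8200
    x: enter (2,6) at t=1.5588 ← occupied
  → r_1 = 1.5588
beam 2: φ=-90°, α=195°
  dir = (cos 195°, sin 195°) = (-0.9659, -0.2588); from cell (4,5)
  next x-line at t=0.3623, next y-line at t=2.2796; Δt_x=1.0353, Δt_y=3.8637
    x: enter (3,5) at t=0.3623
    x: enter (2,5) at t=1.3976 ← occupied
  → r_2 = 1.3976
beam 3: φ=-45°, α=240°
  dir = (cos 240°, sin 240°) = (-0.5000, -0.8660); from cell (4,5)
  next x-line at t=0.7000, next y-line at t=0.6813; Δt_x=2.0000, Δt_y=1.1547
    y: enter (4,4) at t=0.6813
    x: enter (3,4) at t=0.7000
    y: enter (3,3) at t=1.8360 ← occupied
  → r_3 = 1.8360
beam 4: φ=0°, α=285°
  dir = (cos 285°, sin 285°) = (0.2588, -0.9659); from cell (4,5)
  next x-line at t=2.5114, next y-line at t=0.6108; Δt_x=3.8637, Δt_y=1.0353
    y: enter (4,4) at t=0.6108
    y: enter (4,3) at t=1.6461
    x: enter (5,3) at t=2.5114
    y: enter (5,2) at t=2.6814
    y: enter (5,1) at t=3.7166
    y: enter (5,0) at t=4.7519 ← occupied
  → r_4 = 4.7519
beam 5: φ=45°, α=330°
  dir = (cos 330°, sin 330°) = (0.8660, -0.5000); from cell (4,5)
  next x-line at t=0.7506, next y-line at t=1.1800; Δt_x=1.1547, Δt_y=2.0000
    x: enter (5,5) at t=0.7506
    y: enter (5,4) at t=1.1800
    x: enter (6,4) at t=1.9053
    x: enter (7,4) at t=3.0600 ← occupied
  → r_5 = 3.0600
beam 6: φ=90°, α=15°
  dir = (cos 15°, sin 15°) = (0.9659, 0.2588); from cell (4,5)
  next x-line at t=0.6729, next y-line at t=1.5841; Δt_x=1.0353, Δt_y=3.8637
    x: enter (5,5) at t=0.6729
    y: enter (5,6) at t=1.5841
    x: enter (6,6) at t=1.7082
    x: enter (7,6) at t=2.7435 ← occupied
  → r_6 = 2.7435
beam 7: φ=135°, α=60°
  dir = (cos 60°, sin 60°) = (0.5000, 0.8660); from cell (4,5)
  next x-line at t=1.3000, next y-line at t=0.4734; Δt_x=2.0000, Δt_y=1.1547
    y: enter (4,6) at t=0.4734
    x: enter (5,6) at t=1.3000
    y: enter (5,7) at t=1.6281 ← occupied
  → r_7 = 1.6281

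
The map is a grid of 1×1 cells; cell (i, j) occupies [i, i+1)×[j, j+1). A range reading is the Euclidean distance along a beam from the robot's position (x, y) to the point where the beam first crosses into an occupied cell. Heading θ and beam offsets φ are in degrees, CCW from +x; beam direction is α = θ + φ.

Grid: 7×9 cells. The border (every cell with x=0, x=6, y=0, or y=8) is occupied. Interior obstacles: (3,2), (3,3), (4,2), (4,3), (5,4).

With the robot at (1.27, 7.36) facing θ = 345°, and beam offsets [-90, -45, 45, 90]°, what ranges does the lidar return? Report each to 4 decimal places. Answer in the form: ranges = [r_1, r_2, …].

ranges = [1.0432, 3.8798, 1.2800, 0.6626]

beam 1: φ=-90°, α=255°
  d=(-0.2588,-0.9659)  start (1,7)  tX=1.0432 tY=0.3727  stride 1/|dx|=3.8637 1/|dy|=1.0353
    cross y-line → (1,6), t=0.3727
    cross x-line → (0,6), t=1.0432 (wall)
  → r_1 = 1.0432
beam 2: φ=-45°, α=300°
  d=(0.5000,-0.8660)  start (1,7)  tX=1.4600 tY=0.4157  stride 1/|dx|=2.0000 1/|dy|=1.1547
    cross y-line → (1,6), t=0.4157
    cross x-line → (2,6), t=1.4600
    cross y-line → (2,5), t=1.5704
    cross y-line → (2,4), t=2.7251
    cross x-line → (3,4), t=3.4600
    cross y-line → (3,3), t=3.8798 (wall)
  → r_2 = 3.8798
beam 3: φ=45°, α=30°
  d=(0.8660,0.5000)  start (1,7)  tX=0.8429 tY=1.2800  stride 1/|dx|=1.1547 1/|dy|=2.0000
    cross x-line → (2,7), t=0.8429
    cross y-line → (2,8), t=1.2800 (wall)
  → r_3 = 1.2800
beam 4: φ=90°, α=75°
  d=(0.2588,0.9659)  start (1,7)  tX=2.8205 tY=0.6626  stride 1/|dx|=3.8637 1/|dy|=1.0353
    cross y-line → (1,8), t=0.6626 (wall)
  → r_4 = 0.6626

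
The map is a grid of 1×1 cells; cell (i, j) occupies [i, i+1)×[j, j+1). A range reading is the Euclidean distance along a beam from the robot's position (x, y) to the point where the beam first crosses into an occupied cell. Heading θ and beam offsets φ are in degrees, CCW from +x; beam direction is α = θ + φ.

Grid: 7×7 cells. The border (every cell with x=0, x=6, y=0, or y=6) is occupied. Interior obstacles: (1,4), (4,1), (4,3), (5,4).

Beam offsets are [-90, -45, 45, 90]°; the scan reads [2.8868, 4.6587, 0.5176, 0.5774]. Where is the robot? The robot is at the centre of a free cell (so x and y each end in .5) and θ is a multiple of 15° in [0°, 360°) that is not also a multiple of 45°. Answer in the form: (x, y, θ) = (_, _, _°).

(x, y, θ) = (1.5, 3.5, 30°)

The pose lattice has 21·16 = 336 candidates. Test each by forward raycasting.
  (2.5, 1.5, 210°): beam 2 = 1.5529 ≠ 4.6587 ✗
  (3.5, 5.5, 75°): beam 1 = 1.9319 ≠ 2.8868 ✗
  (3.5, 2.5, 345°): beam 1 = 1.5529 ≠ 2.8868 ✗
  …
  (1.5, 3.5, 30°): r_1=2.8868, r_2=4.6587, r_3=0.5176, r_4=0.5774 — all match ✓
Only this pose fits every beam.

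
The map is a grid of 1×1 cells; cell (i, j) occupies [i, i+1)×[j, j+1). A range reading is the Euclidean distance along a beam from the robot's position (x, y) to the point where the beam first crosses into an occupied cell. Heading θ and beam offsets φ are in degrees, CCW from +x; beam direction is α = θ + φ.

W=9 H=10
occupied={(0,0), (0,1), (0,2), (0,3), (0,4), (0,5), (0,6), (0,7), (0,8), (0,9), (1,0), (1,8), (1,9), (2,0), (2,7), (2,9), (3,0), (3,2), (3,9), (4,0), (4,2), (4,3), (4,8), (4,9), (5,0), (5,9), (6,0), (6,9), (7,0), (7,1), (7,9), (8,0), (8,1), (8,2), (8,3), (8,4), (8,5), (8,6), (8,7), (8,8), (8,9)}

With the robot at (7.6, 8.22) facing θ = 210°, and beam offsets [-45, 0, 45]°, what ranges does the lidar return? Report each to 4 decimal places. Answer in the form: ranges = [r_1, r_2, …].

ranges = [2.6917, 7.6210, 7.4747]

beam 1: φ=-45°, α=165°
  cosα=-0.9659 sinα=0.2588 | (7,8) | tMaxX 0.6212 tMaxY 3.0137 | tΔX 1.0353 tΔY 3.8637
    t=0.6212 [x] (6,8)
    t=1.6564 [x] (5,8)
    t=2.6917 [x] (4,8) — stop
  → r_1 = 2.6917
beam 2: φ=0°, α=210°
  cosα=-0.8660 sinα=-0.5000 | (7,8) | tMaxX 0.6928 tMaxY 0.4400 | tΔX 1.1547 tΔY 2.0000
    t=0.4400 [y] (7,7)
    t=0.6928 [x] (6,7)
    t=1.8475 [x] (5,7)
    t=2.4400 [y] (5,6)
    t=3.0022 [x] (4,6)
    t=4.1569 [x] (3,6)
    t=4.4400 [y] (3,5)
    t=5.3116 [x] (2,5)
    t=6.4400 [y] (2,4)
    t=6.4663 [x] (1,4)
    t=7.6210 [x] (0,4) — stop
  → r_2 = 7.6210
beam 3: φ=45°, α=255°
  cosα=-0.2588 sinα=-0.9659 | (7,8) | tMaxX 2.3182 tMaxY 0.2278 | tΔX 3.8637 tΔY 1.0353
    t=0.2278 [y] (7,7)
    t=1.2630 [y] (7,6)
    t=2.2983 [y] (7,5)
    t=2.3182 [x] (6,5)
    t=3.3336 [y] (6,4)
    t=4.3689 [y] (6,3)
    t=5.4041 [y] (6,2)
    t=6.1819 [x] (5,2)
    t=6.4394 [y] (5,1)
    t=7.4747 [y] (5,0) — stop
  → r_3 = 7.4747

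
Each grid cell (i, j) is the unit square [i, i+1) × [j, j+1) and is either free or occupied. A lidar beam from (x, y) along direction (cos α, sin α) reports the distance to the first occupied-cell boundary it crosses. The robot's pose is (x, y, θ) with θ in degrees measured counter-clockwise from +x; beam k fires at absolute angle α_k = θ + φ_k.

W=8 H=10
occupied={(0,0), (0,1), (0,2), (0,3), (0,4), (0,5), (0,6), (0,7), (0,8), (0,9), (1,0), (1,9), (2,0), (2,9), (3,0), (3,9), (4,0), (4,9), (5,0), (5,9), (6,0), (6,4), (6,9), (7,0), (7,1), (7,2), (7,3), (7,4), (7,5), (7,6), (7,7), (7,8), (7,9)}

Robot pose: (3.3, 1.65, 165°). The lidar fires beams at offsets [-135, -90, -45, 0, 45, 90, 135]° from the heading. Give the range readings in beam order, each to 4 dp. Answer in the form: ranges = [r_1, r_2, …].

beam 1: φ=-135°, α=30°
  dir = (cos 30°, sin 30°) = (0.8660, 0.5000); from cell (3,1)
  next x-line at t=0.8083, next y-line at t=0.7000; Δt_x=1.1547, Δt_y=2.0000
    y: enter (3,2) at t=0.7000
    x: enter (4,2) at t=0.8083
    x: enter (5,2) at t=1.9630
    y: enter (5,3) at t=2.7000
    x: enter (6,3) at t=3.1177
    x: enter (7,3) at t=4.2724 ← occupied
  → r_1 = 4.2724
beam 2: φ=-90°, α=75°
  dir = (cos 75°, sin 75°) = (0.2588, 0.9659); from cell (3,1)
  next x-line at t=2.7046, next y-line at t=0.3623; Δt_x=3.8637, Δt_y=1.0353
    y: enter (3,2) at t=0.3623
    y: enter (3,3) at t=1.3976
    y: enter (3,4) at t=2.4329
    x: enter (4,4) at t=2.7046
    y: enter (4,5) at t=3.4682
    y: enter (4,6) at t=4.5035
    y: enter (4,7) at t=5.5387
    x: enter (5,7) at t=6.5683
    y: enter (5,8) at t=6.5740
    y: enter (5,9) at t=7.6093 ← occupied
  → r_2 = 7.6093
beam 3: φ=-45°, α=120°
  dir = (cos 120°, sin 120°) = (-0.5000, 0.8660); from cell (3,1)
  next x-line at t=0.6000, next y-line at t=0.4041; Δt_x=2.0000, Δt_y=1.1547
    y: enter (3,2) at t=0.4041
    x: enter (2,2) at t=0.6000
    y: enter (2,3) at t=1.5588
    x: enter (1,3) at t=2.6000
    y: enter (1,4) at t=2.7135
    y: enter (1,5) at t=3.8682
    x: enter (0,5) at t=4.6000 ← occupied
  → r_3 = 4.6000
beam 4: φ=0°, α=165°
  dir = (cos 165°, sin 165°) = (-0.9659, 0.2588); from cell (3,1)
  next x-line at t=0.3106, next y-line at t=1.3523; Δt_x=1.0353, Δt_y=3.8637
    x: enter (2,1) at t=0.3106
    x: enter (1,1) at t=1.3459
    y: enter (1,2) at t=1.3523
    x: enter (0,2) at t=2.3811 ← occupied
  → r_4 = 2.3811
beam 5: φ=45°, α=210°
  dir = (cos 210°, sin 210°) = (-0.8660, -0.5000); from cell (3,1)
  next x-line at t=0.3464, next y-line at t=1.3000; Δt_x=1.1547, Δt_y=2.0000
    x: enter (2,1) at t=0.3464
    y: enter (2,0) at t=1.3000 ← occupied
  → r_5 = 1.3000
beam 6: φ=90°, α=255°
  dir = (cos 255°, sin 255°) = (-0.2588, -0.9659); from cell (3,1)
  next x-line at t=1.1591, next y-line at t=0.6729; Δt_x=3.8637, Δt_y=1.0353
    y: enter (3,0) at t=0.6729 ← occupied
  → r_6 = 0.6729
beam 7: φ=135°, α=300°
  dir = (cos 300°, sin 300°) = (0.5000, -0.8660); from cell (3,1)
  next x-line at t=1.4000, next y-line at t=0.7506; Δt_x=2.0000, Δt_y=1.1547
    y: enter (3,0) at t=0.7506 ← occupied
  → r_7 = 0.7506

ranges = [4.2724, 7.6093, 4.6000, 2.3811, 1.3000, 0.6729, 0.7506]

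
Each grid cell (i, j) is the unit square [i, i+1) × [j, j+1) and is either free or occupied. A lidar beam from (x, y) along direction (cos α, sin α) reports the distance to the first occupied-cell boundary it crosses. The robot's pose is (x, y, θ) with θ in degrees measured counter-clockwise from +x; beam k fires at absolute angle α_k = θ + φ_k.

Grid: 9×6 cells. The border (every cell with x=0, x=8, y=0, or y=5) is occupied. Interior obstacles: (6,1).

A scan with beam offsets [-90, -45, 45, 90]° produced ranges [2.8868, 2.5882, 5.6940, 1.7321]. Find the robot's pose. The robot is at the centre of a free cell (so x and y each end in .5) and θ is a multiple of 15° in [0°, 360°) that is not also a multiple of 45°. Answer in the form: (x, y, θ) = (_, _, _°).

The pose lattice has 27·16 = 432 candidates. Test each by forward raycasting.
  (4.5, 4.5, 195°): beam 1 = 0.5176 ≠ 2.8868 ✗
  (3.5, 3.5, 285°): beam 1 = 2.5882 ≠ 2.8868 ✗
  (3.5, 4.5, 330°): beam 1 = 4.0415 ≠ 2.8868 ✗
  …
  (2.5, 3.5, 330°): r_1=2.8868, r_2=2.5882, r_3=5.6940, r_4=1.7321 — all match ✓
No second candidate reproduces the full scan.

(x, y, θ) = (2.5, 3.5, 330°)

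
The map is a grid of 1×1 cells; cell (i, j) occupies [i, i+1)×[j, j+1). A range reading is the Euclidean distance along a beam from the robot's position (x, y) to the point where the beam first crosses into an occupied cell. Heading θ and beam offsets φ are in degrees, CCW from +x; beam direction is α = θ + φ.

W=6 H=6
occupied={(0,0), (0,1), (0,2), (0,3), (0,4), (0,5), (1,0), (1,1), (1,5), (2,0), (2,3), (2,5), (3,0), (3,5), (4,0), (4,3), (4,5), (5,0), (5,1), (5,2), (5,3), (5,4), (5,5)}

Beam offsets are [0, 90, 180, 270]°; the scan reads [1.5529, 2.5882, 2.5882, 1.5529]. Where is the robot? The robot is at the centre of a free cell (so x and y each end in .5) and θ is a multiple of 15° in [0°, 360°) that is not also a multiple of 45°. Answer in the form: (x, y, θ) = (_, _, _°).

(x, y, θ) = (3.5, 2.5, 345°)

Enumerate (i+0.5, j+0.5, θ) over the 13 free cells and 16 admissible headings. For each, cast all 4 beams and compare to the given ranges.
  (1.5, 4.5, 120°): beam 1 = 0.5774 ≠ 1.5529 ✗
  (4.5, 2.5, 15°): beam 1 = 0.5176 ≠ 1.5529 ✗
  (3.5, 4.5, 30°): beam 1 = 1.0000 ≠ 1.5529 ✗
  (2.5, 4.5, 15°): beam 1 = 1.9319 ≠ 1.5529 ✗
  …
  (3.5, 2.5, 345°): r_1=1.5529, r_2=2.5882, r_3=2.5882, r_4=1.5529 — all match ✓
Only this pose fits every beam.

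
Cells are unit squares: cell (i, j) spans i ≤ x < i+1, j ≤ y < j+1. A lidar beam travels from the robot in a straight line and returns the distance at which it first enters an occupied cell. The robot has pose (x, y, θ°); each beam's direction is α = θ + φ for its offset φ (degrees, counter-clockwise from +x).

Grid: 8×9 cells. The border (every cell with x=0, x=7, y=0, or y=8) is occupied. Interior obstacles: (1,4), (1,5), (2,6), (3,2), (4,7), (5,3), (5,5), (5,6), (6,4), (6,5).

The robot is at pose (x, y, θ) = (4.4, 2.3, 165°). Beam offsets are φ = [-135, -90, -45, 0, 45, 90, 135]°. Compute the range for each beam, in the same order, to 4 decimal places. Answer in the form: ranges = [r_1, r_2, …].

ranges = [1.4000, 2.7952, 0.8000, 0.4141, 0.4619, 1.3459, 1.5011]

beam 1: φ=-135°, α=30°
  cosα=0.8660 sinα=0.5000 | (4,2) | tMaxX 0.6928 tMaxY 1.4000 | tΔX 1.1547 tΔY 2.0000
    t=0.6928 [x] (5,2)
    t=1.4000 [y] (5,3) — stop
  → r_1 = 1.4000
beam 2: φ=-90°, α=75°
  cosα=0.2588 sinα=0.9659 | (4,2) | tMaxX 2.3182 tMaxY 0.7247 | tΔX 3.8637 tΔY 1.0353
    t=0.7247 [y] (4,3)
    t=1.7600 [y] (4,4)
    t=2.3182 [x] (5,4)
    t=2.7952 [y] (5,5) — stop
  → r_2 = 2.7952
beam 3: φ=-45°, α=120°
  cosα=-0.5000 sinα=0.8660 | (4,2) | tMaxX 0.8000 tMaxY 0.8083 | tΔX 2.0000 tΔY 1.1547
    t=0.8000 [x] (3,2) — stop
  → r_3 = 0.8000
beam 4: φ=0°, α=165°
  cosα=-0.9659 sinα=0.2588 | (4,2) | tMaxX 0.4141 tMaxY 2.7046 | tΔX 1.0353 tΔY 3.8637
    t=0.4141 [x] (3,2) — stop
  → r_4 = 0.4141
beam 5: φ=45°, α=210°
  cosα=-0.8660 sinα=-0.5000 | (4,2) | tMaxX 0.4619 tMaxY 0.6000 | tΔX 1.1547 tΔY 2.0000
    t=0.4619 [x] (3,2) — stop
  → r_5 = 0.4619
beam 6: φ=90°, α=255°
  cosα=-0.2588 sinα=-0.9659 | (4,2) | tMaxX 1.5455 tMaxY 0.3106 | tΔX 3.8637 tΔY 1.0353
    t=0.3106 [y] (4,1)
    t=1.3459 [y] (4,0) — stop
  → r_6 = 1.3459
beam 7: φ=135°, α=300°
  cosα=0.5000 sinα=-0.8660 | (4,2) | tMaxX 1.2000 tMaxY 0.3464 | tΔX 2.0000 tΔY 1.1547
    t=0.3464 [y] (4,1)
    t=1.2000 [x] (5,1)
    t=1.5011 [y] (5,0) — stop
  → r_7 = 1.5011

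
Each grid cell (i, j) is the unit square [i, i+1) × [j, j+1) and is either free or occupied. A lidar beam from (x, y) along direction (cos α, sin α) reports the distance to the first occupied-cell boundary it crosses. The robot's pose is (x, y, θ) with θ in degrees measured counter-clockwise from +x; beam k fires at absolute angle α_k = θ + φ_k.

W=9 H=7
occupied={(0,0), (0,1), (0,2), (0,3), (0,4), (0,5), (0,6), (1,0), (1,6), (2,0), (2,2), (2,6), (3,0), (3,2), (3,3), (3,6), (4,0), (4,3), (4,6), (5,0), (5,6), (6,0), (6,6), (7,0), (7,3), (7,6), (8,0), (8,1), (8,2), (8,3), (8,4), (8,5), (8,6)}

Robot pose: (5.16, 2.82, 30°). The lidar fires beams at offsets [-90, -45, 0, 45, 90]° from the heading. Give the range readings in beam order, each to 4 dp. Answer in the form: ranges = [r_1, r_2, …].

beam 1: φ=-90°, α=300°
  direction (0.5000, -0.8660); cell (5,2); t to first gridline: x 1.6800, y 0.9469 (then +2.0000 / +1.1547)
    (5,1) via y @ 0.9469
    (6,1) via x @ 1.6800
    (6,0) via y @ 2.1016  # hit
  → r_1 = 2.1016
beam 2: φ=-45°, α=345°
  direction (0.9659, -0.2588); cell (5,2); t to first gridline: x 0.8696, y 3.1682 (then +1.0353 / +3.8637)
    (6,2) via x @ 0.8696
    (7,2) via x @ 1.9049
    (8,2) via x @ 2.9402  # hit
  → r_2 = 2.9402
beam 3: φ=0°, α=30°
  direction (0.8660, 0.5000); cell (5,2); t to first gridline: x 0.9699, y 0.3600 (then +1.1547 / +2.0000)
    (5,3) via y @ 0.3600
    (6,3) via x @ 0.9699
    (7,3) via x @ 2.1246  # hit
  → r_3 = 2.1246
beam 4: φ=45°, α=75°
  direction (0.2588, 0.9659); cell (5,2); t to first gridline: x 3.2455, y 0.1863 (then +3.8637 / +1.0353)
    (5,3) via y @ 0.1863
    (5,4) via y @ 1.2216
    (5,5) via y @ 2.2569
    (6,5) via x @ 3.2455
    (6,6) via y @ 3.2922  # hit
  → r_4 = 3.2922
beam 5: φ=90°, α=120°
  direction (-0.5000, 0.8660); cell (5,2); t to first gridline: x 0.3200, y 0.2078 (then +2.0000 / +1.1547)
    (5,3) via y @ 0.2078
    (4,3) via x @ 0.3200  # hit
  → r_5 = 0.3200

ranges = [2.1016, 2.9402, 2.1246, 3.2922, 0.3200]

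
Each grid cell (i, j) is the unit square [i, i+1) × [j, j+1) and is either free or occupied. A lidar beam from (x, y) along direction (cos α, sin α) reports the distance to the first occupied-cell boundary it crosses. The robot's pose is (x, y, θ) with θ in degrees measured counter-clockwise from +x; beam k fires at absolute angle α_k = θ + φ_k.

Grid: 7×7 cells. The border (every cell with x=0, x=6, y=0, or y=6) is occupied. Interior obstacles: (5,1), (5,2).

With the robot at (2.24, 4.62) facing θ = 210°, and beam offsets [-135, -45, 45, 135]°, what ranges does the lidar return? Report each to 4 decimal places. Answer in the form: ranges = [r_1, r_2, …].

ranges = [1.4287, 1.2837, 3.7477, 3.8926]

beam 1: φ=-135°, α=75°
  d=(0.2588,0.9659)  start (2,4)  tX=2.9364 tY=0.3934  stride 1/|dx|=3.8637 1/|dy|=1.0353
    cross y-line → (2,5), t=0.3934
    cross y-line → (2,6), t=1.4287 (wall)
  → r_1 = 1.4287
beam 2: φ=-45°, α=165°
  d=(-0.9659,0.2588)  start (2,4)  tX=0.2485 tY=1.4682  stride 1/|dx|=1.0353 1/|dy|=3.8637
    cross x-line → (1,4), t=0.2485
    cross x-line → (0,4), t=1.2837 (wall)
  → r_2 = 1.2837
beam 3: φ=45°, α=255°
  d=(-0.2588,-0.9659)  start (2,4)  tX=0.9273 tY=0.6419  stride 1/|dx|=3.8637 1/|dy|=1.0353
    cross y-line → (2,3), t=0.6419
    cross x-line → (1,3), t=0.9273
    cross y-line → (1,2), t=1.6771
    cross y-line → (1,1), t=2.7124
    cross y-line → (1,0), t=3.7477 (wall)
  → r_3 = 3.7477
beam 4: φ=135°, α=345°
  d=(0.9659,-0.2588)  start (2,4)  tX=0.7868 tY=2.3955  stride 1/|dx|=1.0353 1/|dy|=3.8637
    cross x-line → (3,4), t=0.7868
    cross x-line → (4,4), t=1.8221
    cross y-line → (4,3), t=2.3955
    cross x-line → (5,3), t=2.8574
    cross x-line → (6,3), t=3.8926 (wall)
  → r_4 = 3.8926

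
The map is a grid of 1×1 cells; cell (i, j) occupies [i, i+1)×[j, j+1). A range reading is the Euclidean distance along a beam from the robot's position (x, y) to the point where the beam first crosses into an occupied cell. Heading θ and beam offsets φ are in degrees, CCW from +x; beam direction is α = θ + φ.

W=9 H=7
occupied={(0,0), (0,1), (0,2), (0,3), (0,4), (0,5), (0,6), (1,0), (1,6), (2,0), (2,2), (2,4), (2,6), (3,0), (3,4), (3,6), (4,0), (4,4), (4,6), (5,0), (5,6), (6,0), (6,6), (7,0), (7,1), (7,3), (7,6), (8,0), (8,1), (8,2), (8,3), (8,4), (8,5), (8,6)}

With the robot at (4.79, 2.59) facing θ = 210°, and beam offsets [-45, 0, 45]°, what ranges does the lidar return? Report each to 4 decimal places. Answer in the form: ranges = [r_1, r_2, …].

beam 1: φ=-45°, α=165°
  direction (-0.9659, 0.2588); cell (4,2); t to first gridline: x 0.8179, y 1.5841 (then +1.0353 / +3.8637)
    (3,2) via x @ 0.8179
    (3,3) via y @ 1.5841
    (2,3) via x @ 1.8531
    (1,3) via x @ 2.8884
    (0,3) via x @ 3.9237  # hit
  → r_1 = 3.9237
beam 2: φ=0°, α=210°
  direction (-0.8660, -0.5000); cell (4,2); t to first gridline: x 0.9122, y 1.1800 (then +1.1547 / +2.0000)
    (3,2) via x @ 0.9122
    (3,1) via y @ 1.1800
    (2,1) via x @ 2.0669
    (2,0) via y @ 3.1800  # hit
  → r_2 = 3.1800
beam 3: φ=45°, α=255°
  direction (-0.2588, -0.9659); cell (4,2); t to first gridline: x 3.0523, y 0.6108 (then +3.8637 / +1.0353)
    (4,1) via y @ 0.6108
    (4,0) via y @ 1.6461  # hit
  → r_3 = 1.6461

ranges = [3.9237, 3.1800, 1.6461]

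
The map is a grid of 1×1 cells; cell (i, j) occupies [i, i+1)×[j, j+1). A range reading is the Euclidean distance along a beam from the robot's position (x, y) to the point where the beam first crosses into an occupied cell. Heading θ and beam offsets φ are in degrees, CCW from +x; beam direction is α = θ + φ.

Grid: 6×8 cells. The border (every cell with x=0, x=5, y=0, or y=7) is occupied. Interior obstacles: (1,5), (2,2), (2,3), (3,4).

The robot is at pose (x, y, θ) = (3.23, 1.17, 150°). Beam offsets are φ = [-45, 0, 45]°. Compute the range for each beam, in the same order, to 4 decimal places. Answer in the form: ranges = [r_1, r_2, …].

beam 1: φ=-45°, α=105°
  cosα=-0.2588 sinα=0.9659 | (3,1) | tMaxX 0.8887 tMaxY 0.8593 | tΔX 3.8637 tΔY 1.0353
    t=0.8593 [y] (3,2)
    t=0.8887 [x] (2,2) — stop
  → r_1 = 0.8887
beam 2: φ=0°, α=150°
  cosα=-0.8660 sinα=0.5000 | (3,1) | tMaxX 0.2656 tMaxY 1.6600 | tΔX 1.1547 tΔY 2.0000
    t=0.2656 [x] (2,1)
    t=1.4203 [x] (1,1)
    t=1.6600 [y] (1,2)
    t=2.5750 [x] (0,2) — stop
  → r_2 = 2.5750
beam 3: φ=45°, α=195°
  cosα=-0.9659 sinα=-0.2588 | (3,1) | tMaxX 0.2381 tMaxY 0.6568 | tΔX 1.0353 tΔY 3.8637
    t=0.2381 [x] (2,1)
    t=0.6568 [y] (2,0) — stop
  → r_3 = 0.6568

ranges = [0.8887, 2.5750, 0.6568]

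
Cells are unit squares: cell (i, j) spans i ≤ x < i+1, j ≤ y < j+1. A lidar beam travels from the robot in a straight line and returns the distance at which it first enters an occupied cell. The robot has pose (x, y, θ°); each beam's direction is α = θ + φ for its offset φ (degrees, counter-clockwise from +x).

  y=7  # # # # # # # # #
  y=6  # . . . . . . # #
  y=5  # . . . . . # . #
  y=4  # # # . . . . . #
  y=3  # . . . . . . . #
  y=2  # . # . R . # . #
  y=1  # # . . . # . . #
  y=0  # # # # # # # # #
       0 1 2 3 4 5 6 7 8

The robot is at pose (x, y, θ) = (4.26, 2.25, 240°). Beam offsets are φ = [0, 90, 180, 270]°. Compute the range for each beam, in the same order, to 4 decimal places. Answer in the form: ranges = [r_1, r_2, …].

ranges = [1.4434, 0.8545, 3.4800, 1.4549]

beam 1: φ=0°, α=240°
  dir = (cos 240°, sin 240°) = (-0.5000, -0.8660); from cell (4,2)
  next x-line at t=0.5200, next y-line at t=0.2887; Δt_x=2.0000, Δt_y=1.1547
    y: enter (4,1) at t=0.2887
    x: enter (3,1) at t=0.5200
    y: enter (3,0) at t=1.4434 ← occupied
  → r_1 = 1.4434
beam 2: φ=90°, α=330°
  dir = (cos 330°, sin 330°) = (0.8660, -0.5000); from cell (4,2)
  next x-line at t=0.8545, next y-line at t=0.5000; Δt_x=1.1547, Δt_y=2.0000
    y: enter (4,1) at t=0.5000
    x: enter (5,1) at t=0.8545 ← occupied
  → r_2 = 0.8545
beam 3: φ=180°, α=60°
  dir = (cos 60°, sin 60°) = (0.5000, 0.8660); from cell (4,2)
  next x-line at t=1.4800, next y-line at t=0.8660; Δt_x=2.0000, Δt_y=1.1547
    y: enter (4,3) at t=0.8660
    x: enter (5,3) at t=1.4800
    y: enter (5,4) at t=2.0207
    y: enter (5,5) at t=3.1754
    x: enter (6,5) at t=3.4800 ← occupied
  → r_3 = 3.4800
beam 4: φ=270°, α=150°
  dir = (cos 150°, sin 150°) = (-0.8660, 0.5000); from cell (4,2)
  next x-line at t=0.3002, next y-line at t=1.5000; Δt_x=1.1547, Δt_y=2.0000
    x: enter (3,2) at t=0.3002
    x: enter (2,2) at t=1.4549 ← occupied
  → r_4 = 1.4549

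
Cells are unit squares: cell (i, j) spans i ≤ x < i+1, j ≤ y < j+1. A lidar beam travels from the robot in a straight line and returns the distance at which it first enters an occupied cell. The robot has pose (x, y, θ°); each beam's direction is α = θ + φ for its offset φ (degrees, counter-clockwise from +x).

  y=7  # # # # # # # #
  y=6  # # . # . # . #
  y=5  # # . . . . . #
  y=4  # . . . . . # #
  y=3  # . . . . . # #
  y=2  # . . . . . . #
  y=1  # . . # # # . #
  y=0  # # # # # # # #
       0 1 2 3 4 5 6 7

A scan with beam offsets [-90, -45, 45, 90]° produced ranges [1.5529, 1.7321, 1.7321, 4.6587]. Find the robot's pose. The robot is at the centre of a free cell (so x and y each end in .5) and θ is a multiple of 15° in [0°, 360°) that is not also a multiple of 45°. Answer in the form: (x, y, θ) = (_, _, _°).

The pose lattice has 27·16 = 432 candidates. Test each by forward raycasting.
  (2.5, 1.5, 255°): beam 2 = 1.0000 ≠ 1.7321 ✗
  (1.5, 1.5, 15°): beam 1 = 0.5176 ≠ 1.5529 ✗
  (2.5, 5.5, 165°): beam 2 = 1.0000 ≠ 1.7321 ✗
  (1.5, 3.5, 15°): beam 1 = 2.5882 ≠ 1.5529 ✗
  …
  (2.5, 3.5, 255°): r_1=1.5529, r_2=1.7321, r_3=1.7321, r_4=4.6587 — all match ✓
Unique over the lattice → pose = (2.5, 3.5, 255°).

(x, y, θ) = (2.5, 3.5, 255°)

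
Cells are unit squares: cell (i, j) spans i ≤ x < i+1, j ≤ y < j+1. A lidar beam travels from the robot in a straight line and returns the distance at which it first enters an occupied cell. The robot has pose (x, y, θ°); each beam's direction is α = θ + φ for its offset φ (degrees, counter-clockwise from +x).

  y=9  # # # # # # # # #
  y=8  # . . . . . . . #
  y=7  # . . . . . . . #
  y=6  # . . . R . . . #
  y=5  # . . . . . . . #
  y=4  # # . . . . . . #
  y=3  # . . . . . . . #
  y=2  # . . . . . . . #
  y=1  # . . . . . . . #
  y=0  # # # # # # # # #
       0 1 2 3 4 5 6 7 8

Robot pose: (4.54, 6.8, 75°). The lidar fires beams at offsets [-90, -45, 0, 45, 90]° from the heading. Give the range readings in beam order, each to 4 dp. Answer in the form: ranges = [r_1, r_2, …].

beam 1: φ=-90°, α=345°
  dir = (cos 345°, sin 345°) = (0.9659, -0.2588); from cell (4,6)
  next x-line at t=0.4762, next y-line at t=3.0910; Δt_x=1.0353, Δt_y=3.8637
    x: enter (5,6) at t=0.4762
    x: enter (6,6) at t=1.5115
    x: enter (7,6) at t=2.5468
    y: enter (7,5) at t=3.0910
    x: enter (8,5) at t=3.5821 ← occupied
  → r_1 = 3.5821
beam 2: φ=-45°, α=30°
  dir = (cos 30°, sin 30°) = (0.8660, 0.5000); from cell (4,6)
  next x-line at t=0.5312, next y-line at t=0.4000; Δt_x=1.1547, Δt_y=2.0000
    y: enter (4,7) at t=0.4000
    x: enter (5,7) at t=0.5312
    x: enter (6,7) at t=1.6859
    y: enter (6,8) at t=2.4000
    x: enter (7,8) at t=2.8406
    x: enter (8,8) at t=3.9953 ← occupied
  → r_2 = 3.9953
beam 3: φ=0°, α=75°
  dir = (cos 75°, sin 75°) = (0.2588, 0.9659); from cell (4,6)
  next x-line at t=1.7773, next y-line at t=0.2071; Δt_x=3.8637, Δt_y=1.0353
    y: enter (4,7) at t=0.2071
    y: enter (4,8) at t=1.2423
    x: enter (5,8) at t=1.7773
    y: enter (5,9) at t=2.2776 ← occupied
  → r_3 = 2.2776
beam 4: φ=45°, α=120°
  dir = (cos 120°, sin 120°) = (-0.5000, 0.8660); from cell (4,6)
  next x-line at t=1.0800, next y-line at t=0.2309; Δt_x=2.0000, Δt_y=1.1547
    y: enter (4,7) at t=0.2309
    x: enter (3,7) at t=1.0800
    y: enter (3,8) at t=1.3856
    y: enter (3,9) at t=2.5403 ← occupied
  → r_4 = 2.5403
beam 5: φ=90°, α=165°
  dir = (cos 165°, sin 165°) = (-0.9659, 0.2588); from cell (4,6)
  next x-line at t=0.5590, next y-line at t=0.7727; Δt_x=1.0353, Δt_y=3.8637
    x: enter (3,6) at t=0.5590
    y: enter (3,7) at t=0.7727
    x: enter (2,7) at t=1.5943
    x: enter (1,7) at t=2.6296
    x: enter (0,7) at t=3.6649 ← occupied
  → r_5 = 3.6649

ranges = [3.5821, 3.9953, 2.2776, 2.5403, 3.6649]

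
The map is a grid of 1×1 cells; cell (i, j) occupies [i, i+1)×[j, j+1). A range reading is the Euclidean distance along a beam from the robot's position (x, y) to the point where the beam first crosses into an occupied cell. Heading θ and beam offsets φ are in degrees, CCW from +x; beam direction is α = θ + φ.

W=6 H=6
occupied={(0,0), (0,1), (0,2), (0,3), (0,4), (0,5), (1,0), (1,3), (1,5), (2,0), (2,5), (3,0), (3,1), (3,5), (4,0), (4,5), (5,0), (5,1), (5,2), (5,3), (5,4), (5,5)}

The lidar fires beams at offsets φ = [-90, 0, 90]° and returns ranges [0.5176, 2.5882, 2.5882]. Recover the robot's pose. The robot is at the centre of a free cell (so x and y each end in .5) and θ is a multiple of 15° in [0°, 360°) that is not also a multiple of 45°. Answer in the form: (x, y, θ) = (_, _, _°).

(x, y, θ) = (2.5, 3.5, 255°)

Candidates: 14 free-cell centres × 16 headings = 224 poses. Raycast each; keep the one whose scan matches to 4 dp.
  (4.5, 4.5, 15°): beam 1 = 1.9319 ≠ 0.5176 ✗
  (2.5, 2.5, 240°): beam 1 = 1.0000 ≠ 0.5176 ✗
  (4.5, 4.5, 240°): beam 1 = 1.0000 ≠ 0.5176 ✗
  (1.5, 2.5, 150°): beam 1 = 0.5774 ≠ 0.5176 ✗
  (4.5, 3.5, 105°): beam 2 = 1.5529 ≠ 2.5882 ✗
  …
  (2.5, 3.5, 255°): r_1=0.5176, r_2=2.5882, r_3=2.5882 — all match ✓
Unique over the lattice → pose = (2.5, 3.5, 255°).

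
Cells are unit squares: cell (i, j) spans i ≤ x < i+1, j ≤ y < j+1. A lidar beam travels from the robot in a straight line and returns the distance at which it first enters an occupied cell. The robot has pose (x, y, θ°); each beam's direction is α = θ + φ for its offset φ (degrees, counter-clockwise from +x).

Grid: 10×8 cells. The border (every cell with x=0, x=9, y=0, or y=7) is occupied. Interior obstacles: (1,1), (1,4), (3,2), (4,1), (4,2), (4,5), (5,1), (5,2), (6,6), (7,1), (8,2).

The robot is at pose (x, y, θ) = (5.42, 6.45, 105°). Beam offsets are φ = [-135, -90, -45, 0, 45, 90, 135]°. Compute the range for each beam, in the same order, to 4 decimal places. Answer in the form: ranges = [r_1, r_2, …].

ranges = [0.6697, 0.6005, 0.6351, 0.5694, 1.1000, 4.5759, 0.8400]

beam 1: φ=-135°, α=330°
  d=(0.8660,-0.5000)  start (5,6)  tX=0.6697 tY=0.9000  stride 1/|dx|=1.1547 1/|dy|=2.0000
    cross x-line → (6,6), t=0.6697 (wall)
  → r_1 = 0.6697
beam 2: φ=-90°, α=15°
  d=(0.9659,0.2588)  start (5,6)  tX=0.6005 tY=2.1250  stride 1/|dx|=1.0353 1/|dy|=3.8637
    cross x-line → (6,6), t=0.6005 (wall)
  → r_2 = 0.6005
beam 3: φ=-45°, α=60°
  d=(0.5000,0.8660)  start (5,6)  tX=1.1600 tY=0.6351  stride 1/|dx|=2.0000 1/|dy|=1.1547
    cross y-line → (5,7), t=0.6351 (wall)
  → r_3 = 0.6351
beam 4: φ=0°, α=105°
  d=(-0.2588,0.9659)  start (5,6)  tX=1.6228 tY=0.5694  stride 1/|dx|=3.8637 1/|dy|=1.0353
    cross y-line → (5,7), t=0.5694 (wall)
  → r_4 = 0.5694
beam 5: φ=45°, α=150°
  d=(-0.8660,0.5000)  start (5,6)  tX=0.4850 tY=1.1000  stride 1/|dx|=1.1547 1/|dy|=2.0000
    cross x-line → (4,6), t=0.4850
    cross y-line → (4,7), t=1.1000 (wall)
  → r_5 = 1.1000
beam 6: φ=90°, α=195°
  d=(-0.9659,-0.2588)  start (5,6)  tX=0.4348 tY=1.7387  stride 1/|dx|=1.0353 1/|dy|=3.8637
    cross x-line → (4,6), t=0.4348
    cross x-line → (3,6), t=1.4701
    cross y-line → (3,5), t=1.7387
    cross x-line → (2,5), t=2.5054
    cross x-line → (1,5), t=3.5406
    cross x-line → (0,5), t=4.5759 (wall)
  → r_6 = 4.5759
beam 7: φ=135°, α=240°
  d=(-0.5000,-0.8660)  start (5,6)  tX=0.8400 tY=0.5196  stride 1/|dx|=2.0000 1/|dy|=1.1547
    cross y-line → (5,5), t=0.5196
    cross x-line → (4,5), t=0.8400 (wall)
  → r_7 = 0.8400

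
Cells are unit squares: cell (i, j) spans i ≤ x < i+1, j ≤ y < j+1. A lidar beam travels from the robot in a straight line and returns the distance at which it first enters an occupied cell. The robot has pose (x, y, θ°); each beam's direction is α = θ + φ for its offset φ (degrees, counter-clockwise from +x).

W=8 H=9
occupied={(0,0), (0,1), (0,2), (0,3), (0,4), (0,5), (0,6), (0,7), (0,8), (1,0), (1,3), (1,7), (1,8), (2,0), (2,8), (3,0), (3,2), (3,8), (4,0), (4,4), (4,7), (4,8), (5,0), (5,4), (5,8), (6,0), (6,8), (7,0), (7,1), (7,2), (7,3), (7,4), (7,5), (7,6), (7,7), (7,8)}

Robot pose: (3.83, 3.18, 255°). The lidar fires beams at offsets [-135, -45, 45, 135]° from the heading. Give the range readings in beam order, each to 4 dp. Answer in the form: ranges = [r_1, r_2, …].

beam 1: φ=-135°, α=120°
  direction (-0.5000, 0.8660); cell (3,3); t to first gridline: x 1.6600, y 0.9469 (then +2.0000 / +1.1547)
    (3,4) via y @ 0.9469
    (2,4) via x @ 1.6600
    (2,5) via y @ 2.1016
    (2,6) via y @ 3.2563
    (1,6) via x @ 3.6600
    (1,7) via y @ 4.4110  # hit
  → r_1 = 4.4110
beam 2: φ=-45°, α=210°
  direction (-0.8660, -0.5000); cell (3,3); t to first gridline: x 0.9584, y 0.3600 (then +1.1547 / +2.0000)
    (3,2) via y @ 0.3600  # hit
  → r_2 = 0.3600
beam 3: φ=45°, α=300°
  direction (0.5000, -0.8660); cell (3,3); t to first gridline: x 0.3400, y 0.2078 (then +2.0000 / +1.1547)
    (3,2) via y @ 0.2078  # hit
  → r_3 = 0.2078
beam 4: φ=135°, α=30°
  direction (0.8660, 0.5000); cell (3,3); t to first gridline: x 0.1963, y 1.6400 (then +1.1547 / +2.0000)
    (4,3) via x @ 0.1963
    (5,3) via x @ 1.3510
    (5,4) via y @ 1.6400  # hit
  → r_4 = 1.6400

ranges = [4.4110, 0.3600, 0.2078, 1.6400]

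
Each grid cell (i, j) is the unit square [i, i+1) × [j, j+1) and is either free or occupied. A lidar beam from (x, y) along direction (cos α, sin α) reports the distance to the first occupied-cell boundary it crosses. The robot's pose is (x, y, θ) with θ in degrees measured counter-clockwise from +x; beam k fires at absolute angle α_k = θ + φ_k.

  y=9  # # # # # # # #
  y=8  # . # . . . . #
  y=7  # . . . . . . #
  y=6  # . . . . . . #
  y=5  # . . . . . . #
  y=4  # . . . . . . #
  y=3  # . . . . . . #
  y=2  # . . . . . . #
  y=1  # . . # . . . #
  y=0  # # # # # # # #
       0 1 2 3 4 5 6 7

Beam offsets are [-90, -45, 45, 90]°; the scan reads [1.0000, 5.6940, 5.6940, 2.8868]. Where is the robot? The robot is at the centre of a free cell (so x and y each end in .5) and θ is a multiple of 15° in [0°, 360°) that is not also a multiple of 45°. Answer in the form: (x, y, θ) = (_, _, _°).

Candidates: 46 free-cell centres × 16 headings = 736 poses. Raycast each; keep the one whose scan matches to 4 dp.
  (2.5, 1.5, 195°): beam 1 = 5.7956 ≠ 1.0000 ✗
  (1.5, 8.5, 150°): beam 1 = 0.5774 ≠ 1.0000 ✗
  (6.5, 8.5, 30°): beam 2 = 0.5176 ≠ 5.6940 ✗
  (4.5, 2.5, 195°): beam 1 = 5.7956 ≠ 1.0000 ✗
  …
  (6.5, 3.5, 150°): r_1=1.0000, r_2=5.6940, r_3=5.6940, r_4=2.8868 — all match ✓
No second candidate reproduces the full scan.

(x, y, θ) = (6.5, 3.5, 150°)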